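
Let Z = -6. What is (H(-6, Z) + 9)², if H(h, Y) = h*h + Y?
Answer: 1521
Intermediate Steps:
H(h, Y) = Y + h² (H(h, Y) = h² + Y = Y + h²)
(H(-6, Z) + 9)² = ((-6 + (-6)²) + 9)² = ((-6 + 36) + 9)² = (30 + 9)² = 39² = 1521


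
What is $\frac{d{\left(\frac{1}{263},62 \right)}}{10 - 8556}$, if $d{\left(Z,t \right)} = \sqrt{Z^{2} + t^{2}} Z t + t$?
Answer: $- \frac{31}{4273} - \frac{31 \sqrt{265885637}}{295559137} \approx -0.0089651$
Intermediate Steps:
$d{\left(Z,t \right)} = t + Z t \sqrt{Z^{2} + t^{2}}$ ($d{\left(Z,t \right)} = Z \sqrt{Z^{2} + t^{2}} t + t = Z t \sqrt{Z^{2} + t^{2}} + t = t + Z t \sqrt{Z^{2} + t^{2}}$)
$\frac{d{\left(\frac{1}{263},62 \right)}}{10 - 8556} = \frac{62 \left(1 + \frac{\sqrt{\left(\frac{1}{263}\right)^{2} + 62^{2}}}{263}\right)}{10 - 8556} = \frac{62 \left(1 + \frac{\sqrt{\left(\frac{1}{263}\right)^{2} + 3844}}{263}\right)}{10 - 8556} = \frac{62 \left(1 + \frac{\sqrt{\frac{1}{69169} + 3844}}{263}\right)}{-8546} = 62 \left(1 + \frac{\sqrt{\frac{265885637}{69169}}}{263}\right) \left(- \frac{1}{8546}\right) = 62 \left(1 + \frac{\frac{1}{263} \sqrt{265885637}}{263}\right) \left(- \frac{1}{8546}\right) = 62 \left(1 + \frac{\sqrt{265885637}}{69169}\right) \left(- \frac{1}{8546}\right) = \left(62 + \frac{62 \sqrt{265885637}}{69169}\right) \left(- \frac{1}{8546}\right) = - \frac{31}{4273} - \frac{31 \sqrt{265885637}}{295559137}$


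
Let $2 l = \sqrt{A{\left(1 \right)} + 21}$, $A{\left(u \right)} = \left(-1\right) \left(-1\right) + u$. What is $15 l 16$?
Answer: $120 \sqrt{23} \approx 575.5$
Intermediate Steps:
$A{\left(u \right)} = 1 + u$
$l = \frac{\sqrt{23}}{2}$ ($l = \frac{\sqrt{\left(1 + 1\right) + 21}}{2} = \frac{\sqrt{2 + 21}}{2} = \frac{\sqrt{23}}{2} \approx 2.3979$)
$15 l 16 = 15 \frac{\sqrt{23}}{2} \cdot 16 = \frac{15 \sqrt{23}}{2} \cdot 16 = 120 \sqrt{23}$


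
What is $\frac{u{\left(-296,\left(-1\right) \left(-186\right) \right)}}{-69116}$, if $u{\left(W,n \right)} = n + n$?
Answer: $- \frac{93}{17279} \approx -0.0053823$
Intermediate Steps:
$u{\left(W,n \right)} = 2 n$
$\frac{u{\left(-296,\left(-1\right) \left(-186\right) \right)}}{-69116} = \frac{2 \left(\left(-1\right) \left(-186\right)\right)}{-69116} = 2 \cdot 186 \left(- \frac{1}{69116}\right) = 372 \left(- \frac{1}{69116}\right) = - \frac{93}{17279}$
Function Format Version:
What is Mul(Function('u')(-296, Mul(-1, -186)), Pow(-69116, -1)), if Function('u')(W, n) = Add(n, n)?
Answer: Rational(-93, 17279) ≈ -0.0053823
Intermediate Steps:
Function('u')(W, n) = Mul(2, n)
Mul(Function('u')(-296, Mul(-1, -186)), Pow(-69116, -1)) = Mul(Mul(2, Mul(-1, -186)), Pow(-69116, -1)) = Mul(Mul(2, 186), Rational(-1, 69116)) = Mul(372, Rational(-1, 69116)) = Rational(-93, 17279)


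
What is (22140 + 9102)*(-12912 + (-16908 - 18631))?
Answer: -1513706142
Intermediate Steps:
(22140 + 9102)*(-12912 + (-16908 - 18631)) = 31242*(-12912 - 35539) = 31242*(-48451) = -1513706142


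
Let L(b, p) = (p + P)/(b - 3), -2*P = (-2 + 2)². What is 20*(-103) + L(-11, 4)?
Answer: -14422/7 ≈ -2060.3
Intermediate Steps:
P = 0 (P = -(-2 + 2)²/2 = -½*0² = -½*0 = 0)
L(b, p) = p/(-3 + b) (L(b, p) = (p + 0)/(b - 3) = p/(-3 + b))
20*(-103) + L(-11, 4) = 20*(-103) + 4/(-3 - 11) = -2060 + 4/(-14) = -2060 + 4*(-1/14) = -2060 - 2/7 = -14422/7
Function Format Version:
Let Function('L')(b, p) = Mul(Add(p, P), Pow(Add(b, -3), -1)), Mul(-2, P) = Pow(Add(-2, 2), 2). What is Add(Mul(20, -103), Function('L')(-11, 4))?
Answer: Rational(-14422, 7) ≈ -2060.3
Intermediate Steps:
P = 0 (P = Mul(Rational(-1, 2), Pow(Add(-2, 2), 2)) = Mul(Rational(-1, 2), Pow(0, 2)) = Mul(Rational(-1, 2), 0) = 0)
Function('L')(b, p) = Mul(p, Pow(Add(-3, b), -1)) (Function('L')(b, p) = Mul(Add(p, 0), Pow(Add(b, -3), -1)) = Mul(p, Pow(Add(-3, b), -1)))
Add(Mul(20, -103), Function('L')(-11, 4)) = Add(Mul(20, -103), Mul(4, Pow(Add(-3, -11), -1))) = Add(-2060, Mul(4, Pow(-14, -1))) = Add(-2060, Mul(4, Rational(-1, 14))) = Add(-2060, Rational(-2, 7)) = Rational(-14422, 7)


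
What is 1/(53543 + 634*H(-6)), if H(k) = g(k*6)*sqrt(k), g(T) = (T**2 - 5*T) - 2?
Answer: 53543/5242787778385 - 934516*I*sqrt(6)/5242787778385 ≈ 1.0213e-8 - 4.3662e-7*I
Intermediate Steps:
g(T) = -2 + T**2 - 5*T
H(k) = sqrt(k)*(-2 - 30*k + 36*k**2) (H(k) = (-2 + (k*6)**2 - 5*k*6)*sqrt(k) = (-2 + (6*k)**2 - 30*k)*sqrt(k) = (-2 + 36*k**2 - 30*k)*sqrt(k) = (-2 - 30*k + 36*k**2)*sqrt(k) = sqrt(k)*(-2 - 30*k + 36*k**2))
1/(53543 + 634*H(-6)) = 1/(53543 + 634*(sqrt(-6)*(-2 - 30*(-6) + 36*(-6)**2))) = 1/(53543 + 634*((I*sqrt(6))*(-2 + 180 + 36*36))) = 1/(53543 + 634*((I*sqrt(6))*(-2 + 180 + 1296))) = 1/(53543 + 634*((I*sqrt(6))*1474)) = 1/(53543 + 634*(1474*I*sqrt(6))) = 1/(53543 + 934516*I*sqrt(6))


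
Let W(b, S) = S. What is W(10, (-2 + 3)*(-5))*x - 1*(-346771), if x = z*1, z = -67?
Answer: 347106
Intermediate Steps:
x = -67 (x = -67*1 = -67)
W(10, (-2 + 3)*(-5))*x - 1*(-346771) = ((-2 + 3)*(-5))*(-67) - 1*(-346771) = (1*(-5))*(-67) + 346771 = -5*(-67) + 346771 = 335 + 346771 = 347106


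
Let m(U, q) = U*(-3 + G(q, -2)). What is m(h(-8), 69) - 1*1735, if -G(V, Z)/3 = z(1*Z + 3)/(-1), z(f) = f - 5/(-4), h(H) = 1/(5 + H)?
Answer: -6945/4 ≈ -1736.3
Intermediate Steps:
z(f) = 5/4 + f (z(f) = f - 5*(-1/4) = f + 5/4 = 5/4 + f)
G(V, Z) = 51/4 + 3*Z (G(V, Z) = -3*(5/4 + (1*Z + 3))/(-1) = -3*(5/4 + (Z + 3))*(-1) = -3*(5/4 + (3 + Z))*(-1) = -3*(17/4 + Z)*(-1) = -3*(-17/4 - Z) = 51/4 + 3*Z)
m(U, q) = 15*U/4 (m(U, q) = U*(-3 + (51/4 + 3*(-2))) = U*(-3 + (51/4 - 6)) = U*(-3 + 27/4) = U*(15/4) = 15*U/4)
m(h(-8), 69) - 1*1735 = 15/(4*(5 - 8)) - 1*1735 = (15/4)/(-3) - 1735 = (15/4)*(-1/3) - 1735 = -5/4 - 1735 = -6945/4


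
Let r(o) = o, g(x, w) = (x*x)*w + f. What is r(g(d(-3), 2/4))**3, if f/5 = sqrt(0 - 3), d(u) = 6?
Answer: 1782 + 4485*I*sqrt(3) ≈ 1782.0 + 7768.3*I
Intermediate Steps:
f = 5*I*sqrt(3) (f = 5*sqrt(0 - 3) = 5*sqrt(-3) = 5*(I*sqrt(3)) = 5*I*sqrt(3) ≈ 8.6602*I)
g(x, w) = w*x**2 + 5*I*sqrt(3) (g(x, w) = (x*x)*w + 5*I*sqrt(3) = x**2*w + 5*I*sqrt(3) = w*x**2 + 5*I*sqrt(3))
r(g(d(-3), 2/4))**3 = ((2/4)*6**2 + 5*I*sqrt(3))**3 = ((2*(1/4))*36 + 5*I*sqrt(3))**3 = ((1/2)*36 + 5*I*sqrt(3))**3 = (18 + 5*I*sqrt(3))**3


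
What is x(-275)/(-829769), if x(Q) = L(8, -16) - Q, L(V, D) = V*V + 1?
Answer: -340/829769 ≈ -0.00040975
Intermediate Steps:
L(V, D) = 1 + V² (L(V, D) = V² + 1 = 1 + V²)
x(Q) = 65 - Q (x(Q) = (1 + 8²) - Q = (1 + 64) - Q = 65 - Q)
x(-275)/(-829769) = (65 - 1*(-275))/(-829769) = (65 + 275)*(-1/829769) = 340*(-1/829769) = -340/829769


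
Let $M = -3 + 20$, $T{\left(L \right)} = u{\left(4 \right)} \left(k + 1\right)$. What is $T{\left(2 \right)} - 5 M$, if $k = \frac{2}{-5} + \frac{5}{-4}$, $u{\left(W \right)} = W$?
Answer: $- \frac{438}{5} \approx -87.6$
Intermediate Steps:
$k = - \frac{33}{20}$ ($k = 2 \left(- \frac{1}{5}\right) + 5 \left(- \frac{1}{4}\right) = - \frac{2}{5} - \frac{5}{4} = - \frac{33}{20} \approx -1.65$)
$T{\left(L \right)} = - \frac{13}{5}$ ($T{\left(L \right)} = 4 \left(- \frac{33}{20} + 1\right) = 4 \left(- \frac{13}{20}\right) = - \frac{13}{5}$)
$M = 17$
$T{\left(2 \right)} - 5 M = - \frac{13}{5} - 85 = - \frac{438}{5}$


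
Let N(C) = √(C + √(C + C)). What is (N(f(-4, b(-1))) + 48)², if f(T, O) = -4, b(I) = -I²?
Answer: (48 + √2*√(-2 + I*√2))² ≈ 2364.4 + 205.33*I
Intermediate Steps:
N(C) = √(C + √2*√C) (N(C) = √(C + √(2*C)) = √(C + √2*√C))
(N(f(-4, b(-1))) + 48)² = (√(-4 + √2*√(-4)) + 48)² = (√(-4 + √2*(2*I)) + 48)² = (√(-4 + 2*I*√2) + 48)² = (48 + √(-4 + 2*I*√2))²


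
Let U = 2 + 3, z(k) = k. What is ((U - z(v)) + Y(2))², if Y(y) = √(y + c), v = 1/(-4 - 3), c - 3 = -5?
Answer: 1296/49 ≈ 26.449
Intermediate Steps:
c = -2 (c = 3 - 5 = -2)
v = -⅐ (v = 1/(-7) = -⅐ ≈ -0.14286)
U = 5
Y(y) = √(-2 + y) (Y(y) = √(y - 2) = √(-2 + y))
((U - z(v)) + Y(2))² = ((5 - 1*(-⅐)) + √(-2 + 2))² = ((5 + ⅐) + √0)² = (36/7 + 0)² = (36/7)² = 1296/49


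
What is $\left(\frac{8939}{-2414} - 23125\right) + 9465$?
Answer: $- \frac{32984179}{2414} \approx -13664.0$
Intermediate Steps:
$\left(\frac{8939}{-2414} - 23125\right) + 9465 = \left(8939 \left(- \frac{1}{2414}\right) - 23125\right) + 9465 = \left(- \frac{8939}{2414} - 23125\right) + 9465 = - \frac{55832689}{2414} + 9465 = - \frac{32984179}{2414}$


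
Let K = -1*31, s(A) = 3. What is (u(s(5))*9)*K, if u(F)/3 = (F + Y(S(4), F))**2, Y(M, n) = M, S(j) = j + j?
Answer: -101277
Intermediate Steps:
S(j) = 2*j
u(F) = 3*(8 + F)**2 (u(F) = 3*(F + 2*4)**2 = 3*(F + 8)**2 = 3*(8 + F)**2)
K = -31
(u(s(5))*9)*K = ((3*(8 + 3)**2)*9)*(-31) = ((3*11**2)*9)*(-31) = ((3*121)*9)*(-31) = (363*9)*(-31) = 3267*(-31) = -101277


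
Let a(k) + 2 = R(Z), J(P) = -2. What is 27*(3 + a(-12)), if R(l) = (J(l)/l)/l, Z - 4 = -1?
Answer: 21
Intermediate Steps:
Z = 3 (Z = 4 - 1 = 3)
R(l) = -2/l² (R(l) = (-2/l)/l = -2/l²)
a(k) = -20/9 (a(k) = -2 - 2/3² = -2 - 2*⅑ = -2 - 2/9 = -20/9)
27*(3 + a(-12)) = 27*(3 - 20/9) = 27*(7/9) = 21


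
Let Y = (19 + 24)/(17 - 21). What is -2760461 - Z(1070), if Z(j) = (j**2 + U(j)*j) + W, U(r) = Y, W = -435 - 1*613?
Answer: -7785621/2 ≈ -3.8928e+6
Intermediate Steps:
W = -1048 (W = -435 - 613 = -1048)
Y = -43/4 (Y = 43/(-4) = 43*(-1/4) = -43/4 ≈ -10.750)
U(r) = -43/4
Z(j) = -1048 + j**2 - 43*j/4 (Z(j) = (j**2 - 43*j/4) - 1048 = -1048 + j**2 - 43*j/4)
-2760461 - Z(1070) = -2760461 - (-1048 + 1070**2 - 43/4*1070) = -2760461 - (-1048 + 1144900 - 23005/2) = -2760461 - 1*2264699/2 = -2760461 - 2264699/2 = -7785621/2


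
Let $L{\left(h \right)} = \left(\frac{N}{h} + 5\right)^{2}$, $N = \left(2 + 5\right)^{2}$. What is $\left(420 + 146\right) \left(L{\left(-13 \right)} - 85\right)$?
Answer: $- \frac{7985694}{169} \approx -47253.0$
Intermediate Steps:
$N = 49$ ($N = 7^{2} = 49$)
$L{\left(h \right)} = \left(5 + \frac{49}{h}\right)^{2}$ ($L{\left(h \right)} = \left(\frac{49}{h} + 5\right)^{2} = \left(5 + \frac{49}{h}\right)^{2}$)
$\left(420 + 146\right) \left(L{\left(-13 \right)} - 85\right) = \left(420 + 146\right) \left(\frac{\left(49 + 5 \left(-13\right)\right)^{2}}{169} - 85\right) = 566 \left(\frac{\left(49 - 65\right)^{2}}{169} - 85\right) = 566 \left(\frac{\left(-16\right)^{2}}{169} - 85\right) = 566 \left(\frac{1}{169} \cdot 256 - 85\right) = 566 \left(\frac{256}{169} - 85\right) = 566 \left(- \frac{14109}{169}\right) = - \frac{7985694}{169}$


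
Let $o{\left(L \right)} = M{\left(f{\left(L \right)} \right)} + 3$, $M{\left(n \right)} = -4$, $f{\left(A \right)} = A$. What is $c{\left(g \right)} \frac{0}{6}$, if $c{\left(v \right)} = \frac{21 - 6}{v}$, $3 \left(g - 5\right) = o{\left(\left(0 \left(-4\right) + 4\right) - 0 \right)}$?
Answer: $0$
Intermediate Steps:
$o{\left(L \right)} = -1$ ($o{\left(L \right)} = -4 + 3 = -1$)
$g = \frac{14}{3}$ ($g = 5 + \frac{1}{3} \left(-1\right) = 5 - \frac{1}{3} = \frac{14}{3} \approx 4.6667$)
$c{\left(v \right)} = \frac{15}{v}$ ($c{\left(v \right)} = \frac{21 - 6}{v} = \frac{15}{v}$)
$c{\left(g \right)} \frac{0}{6} = \frac{15}{\frac{14}{3}} \cdot \frac{0}{6} = 15 \cdot \frac{3}{14} \cdot 0 \cdot \frac{1}{6} = \frac{45}{14} \cdot 0 = 0$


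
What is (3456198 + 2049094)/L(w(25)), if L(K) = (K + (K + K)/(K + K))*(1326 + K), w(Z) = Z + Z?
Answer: 1376323/17544 ≈ 78.450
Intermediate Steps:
w(Z) = 2*Z
L(K) = (1 + K)*(1326 + K) (L(K) = (K + (2*K)/((2*K)))*(1326 + K) = (K + (2*K)*(1/(2*K)))*(1326 + K) = (K + 1)*(1326 + K) = (1 + K)*(1326 + K))
(3456198 + 2049094)/L(w(25)) = (3456198 + 2049094)/(1326 + (2*25)² + 1327*(2*25)) = 5505292/(1326 + 50² + 1327*50) = 5505292/(1326 + 2500 + 66350) = 5505292/70176 = 5505292*(1/70176) = 1376323/17544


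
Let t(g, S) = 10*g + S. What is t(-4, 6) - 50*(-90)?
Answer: 4466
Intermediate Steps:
t(g, S) = S + 10*g
t(-4, 6) - 50*(-90) = (6 + 10*(-4)) - 50*(-90) = (6 - 40) + 4500 = -34 + 4500 = 4466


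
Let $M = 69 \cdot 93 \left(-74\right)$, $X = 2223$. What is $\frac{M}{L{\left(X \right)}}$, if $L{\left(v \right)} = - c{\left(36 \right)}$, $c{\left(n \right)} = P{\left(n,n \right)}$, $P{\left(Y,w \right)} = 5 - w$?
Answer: $-15318$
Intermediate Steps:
$c{\left(n \right)} = 5 - n$
$L{\left(v \right)} = 31$ ($L{\left(v \right)} = - (5 - 36) = \left(-1\right) \left(-31\right) = 31$)
$M = -474858$ ($M = 6417 \left(-74\right) = -474858$)
$\frac{M}{L{\left(X \right)}} = - \frac{474858}{31} = \left(-474858\right) \frac{1}{31} = -15318$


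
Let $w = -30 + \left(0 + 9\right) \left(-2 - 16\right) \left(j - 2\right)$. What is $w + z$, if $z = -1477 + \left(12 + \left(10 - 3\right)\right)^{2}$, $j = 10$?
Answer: $-2442$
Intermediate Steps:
$z = -1116$ ($z = -1477 + \left(12 + 7\right)^{2} = -1477 + 19^{2} = -1477 + 361 = -1116$)
$w = -1326$ ($w = -30 + \left(0 + 9\right) \left(-2 - 16\right) \left(10 - 2\right) = -30 + 9 \left(\left(-18\right) 8\right) = -30 + 9 \left(-144\right) = -30 - 1296 = -1326$)
$w + z = -1326 - 1116 = -2442$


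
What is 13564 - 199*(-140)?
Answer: 41424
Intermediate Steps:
13564 - 199*(-140) = 13564 + 27860 = 41424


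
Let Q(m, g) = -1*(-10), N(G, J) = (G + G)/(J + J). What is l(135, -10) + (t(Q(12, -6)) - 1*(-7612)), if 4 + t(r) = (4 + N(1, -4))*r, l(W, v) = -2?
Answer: 15287/2 ≈ 7643.5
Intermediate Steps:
N(G, J) = G/J (N(G, J) = (2*G)/((2*J)) = (2*G)*(1/(2*J)) = G/J)
Q(m, g) = 10
t(r) = -4 + 15*r/4 (t(r) = -4 + (4 + 1/(-4))*r = -4 + (4 + 1*(-¼))*r = -4 + (4 - ¼)*r = -4 + 15*r/4)
l(135, -10) + (t(Q(12, -6)) - 1*(-7612)) = -2 + ((-4 + (15/4)*10) - 1*(-7612)) = -2 + ((-4 + 75/2) + 7612) = -2 + (67/2 + 7612) = -2 + 15291/2 = 15287/2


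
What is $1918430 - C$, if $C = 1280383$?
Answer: $638047$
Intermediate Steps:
$1918430 - C = 1918430 - 1280383 = 638047$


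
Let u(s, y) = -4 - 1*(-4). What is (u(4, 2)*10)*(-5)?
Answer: 0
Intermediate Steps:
u(s, y) = 0 (u(s, y) = -4 + 4 = 0)
(u(4, 2)*10)*(-5) = (0*10)*(-5) = 0*(-5) = 0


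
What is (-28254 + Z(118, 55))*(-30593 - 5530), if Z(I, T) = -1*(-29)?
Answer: 1019571675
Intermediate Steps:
Z(I, T) = 29
(-28254 + Z(118, 55))*(-30593 - 5530) = (-28254 + 29)*(-30593 - 5530) = -28225*(-36123) = 1019571675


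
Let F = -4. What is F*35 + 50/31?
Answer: -4290/31 ≈ -138.39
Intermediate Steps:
F*35 + 50/31 = -4*35 + 50/31 = -140 + 50*(1/31) = -140 + 50/31 = -4290/31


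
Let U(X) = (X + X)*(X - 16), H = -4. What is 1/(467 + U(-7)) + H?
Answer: -3155/789 ≈ -3.9987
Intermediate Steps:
U(X) = 2*X*(-16 + X) (U(X) = (2*X)*(-16 + X) = 2*X*(-16 + X))
1/(467 + U(-7)) + H = 1/(467 + 2*(-7)*(-16 - 7)) - 4 = 1/(467 + 2*(-7)*(-23)) - 4 = 1/(467 + 322) - 4 = 1/789 - 4 = -3155/789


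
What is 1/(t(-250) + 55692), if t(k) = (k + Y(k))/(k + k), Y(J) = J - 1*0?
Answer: 1/55693 ≈ 1.7956e-5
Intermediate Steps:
Y(J) = J (Y(J) = J + 0 = J)
t(k) = 1 (t(k) = (k + k)/(k + k) = (2*k)/((2*k)) = (2*k)*(1/(2*k)) = 1)
1/(t(-250) + 55692) = 1/(1 + 55692) = 1/55693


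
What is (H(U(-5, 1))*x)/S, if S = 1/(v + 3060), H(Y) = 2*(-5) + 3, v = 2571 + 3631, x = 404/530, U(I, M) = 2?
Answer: -13096468/265 ≈ -49421.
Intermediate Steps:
x = 202/265 (x = 404*(1/530) = 202/265 ≈ 0.76226)
v = 6202
H(Y) = -7 (H(Y) = -10 + 3 = -7)
S = 1/9262 (S = 1/(6202 + 3060) = 1/9262 ≈ 0.00010797)
(H(U(-5, 1))*x)/S = (-7*202/265)/(1/9262) = -1414/265*9262 = -13096468/265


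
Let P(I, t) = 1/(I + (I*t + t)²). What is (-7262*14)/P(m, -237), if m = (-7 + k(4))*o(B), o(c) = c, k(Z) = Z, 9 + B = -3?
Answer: -7817801222196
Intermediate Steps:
B = -12 (B = -9 - 3 = -12)
m = 36 (m = (-7 + 4)*(-12) = -3*(-12) = 36)
P(I, t) = 1/(I + (t + I*t)²)
(-7262*14)/P(m, -237) = (-7262*14)/(1/(36 + (-237)²*(1 + 36)²)) = -101668/(1/(36 + 56169*37²)) = -101668/(1/(36 + 56169*1369)) = -101668/(1/(36 + 76895361)) = -101668/(1/76895397) = -101668/1/76895397 = -101668*76895397 = -7817801222196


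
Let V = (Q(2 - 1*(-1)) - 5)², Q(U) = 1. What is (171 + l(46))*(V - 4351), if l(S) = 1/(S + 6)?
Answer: -38551155/52 ≈ -7.4137e+5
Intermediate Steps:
l(S) = 1/(6 + S)
V = 16 (V = (1 - 5)² = (-4)² = 16)
(171 + l(46))*(V - 4351) = (171 + 1/(6 + 46))*(16 - 4351) = (171 + 1/52)*(-4335) = (8893/52)*(-4335) = -38551155/52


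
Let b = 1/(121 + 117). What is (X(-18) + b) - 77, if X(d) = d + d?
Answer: -26893/238 ≈ -113.00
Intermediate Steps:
X(d) = 2*d
b = 1/238 ≈ 0.0042017
(X(-18) + b) - 77 = (2*(-18) + 1/238) - 77 = (-36 + 1/238) - 77 = -8567/238 - 77 = -26893/238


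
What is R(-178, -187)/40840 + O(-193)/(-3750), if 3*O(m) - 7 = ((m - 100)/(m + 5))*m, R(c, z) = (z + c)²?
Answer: 98620344/29991875 ≈ 3.2882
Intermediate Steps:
R(c, z) = (c + z)²
O(m) = 7/3 + m*(-100 + m)/(3*(5 + m)) (O(m) = 7/3 + (((m - 100)/(m + 5))*m)/3 = 7/3 + (((-100 + m)/(5 + m))*m)/3 = 7/3 + (m*(-100 + m)/(5 + m))/3 = 7/3 + m*(-100 + m)/(3*(5 + m)))
R(-178, -187)/40840 + O(-193)/(-3750) = (-178 - 187)²/40840 + ((35 + (-193)² - 93*(-193))/(3*(5 - 193)))/(-3750) = (-365)²*(1/40840) + ((⅓)*(35 + 37249 + 17949)/(-188))*(-1/3750) = 133225*(1/40840) + ((⅓)*(-1/188)*55233)*(-1/3750) = 26645/8168 - 18411/188*(-1/3750) = 26645/8168 + 6137/235000 = 98620344/29991875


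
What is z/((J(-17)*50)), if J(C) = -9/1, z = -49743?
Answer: 5527/50 ≈ 110.54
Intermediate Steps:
J(C) = -9 (J(C) = -9*1 = -9)
z/((J(-17)*50)) = -49743/((-9*50)) = -49743/(-450) = -49743*(-1/450) = 5527/50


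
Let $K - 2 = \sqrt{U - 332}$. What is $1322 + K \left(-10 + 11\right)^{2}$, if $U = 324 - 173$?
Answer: $1324 + i \sqrt{181} \approx 1324.0 + 13.454 i$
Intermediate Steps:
$U = 151$
$K = 2 + i \sqrt{181}$ ($K = 2 + \sqrt{151 - 332} = 2 + \sqrt{-181} = 2 + i \sqrt{181} \approx 2.0 + 13.454 i$)
$1322 + K \left(-10 + 11\right)^{2} = 1322 + \left(2 + i \sqrt{181}\right) \left(-10 + 11\right)^{2} = 1322 + \left(2 + i \sqrt{181}\right) 1^{2} = 1322 + \left(2 + i \sqrt{181}\right) 1 = 1322 + \left(2 + i \sqrt{181}\right) = 1324 + i \sqrt{181}$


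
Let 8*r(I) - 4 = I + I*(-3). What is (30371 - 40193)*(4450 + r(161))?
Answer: -86634951/2 ≈ -4.3318e+7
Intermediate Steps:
r(I) = ½ - I/4 (r(I) = ½ + (I + I*(-3))/8 = ½ + (I - 3*I)/8 = ½ + (-2*I)/8 = ½ - I/4)
(30371 - 40193)*(4450 + r(161)) = (30371 - 40193)*(4450 + (½ - ¼*161)) = -9822*(4450 + (½ - 161/4)) = -9822*(4450 - 159/4) = -9822*17641/4 = -86634951/2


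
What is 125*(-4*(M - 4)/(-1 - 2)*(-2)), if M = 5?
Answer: -1000/3 ≈ -333.33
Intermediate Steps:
125*(-4*(M - 4)/(-1 - 2)*(-2)) = 125*(-4*(5 - 4)/(-1 - 2)*(-2)) = 125*(-4/(-3)*(-2)) = 125*(-4*(-1)/3*(-2)) = 125*(-4*(-⅓)*(-2)) = 125*((4/3)*(-2)) = 125*(-8/3) = -1000/3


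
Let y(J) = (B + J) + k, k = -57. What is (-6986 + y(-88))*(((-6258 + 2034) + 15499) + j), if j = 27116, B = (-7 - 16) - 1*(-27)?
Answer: -273612657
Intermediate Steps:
B = 4 (B = -23 + 27 = 4)
y(J) = -53 + J (y(J) = (4 + J) - 57 = -53 + J)
(-6986 + y(-88))*(((-6258 + 2034) + 15499) + j) = (-6986 + (-53 - 88))*(((-6258 + 2034) + 15499) + 27116) = (-6986 - 141)*((-4224 + 15499) + 27116) = -7127*(11275 + 27116) = -7127*38391 = -273612657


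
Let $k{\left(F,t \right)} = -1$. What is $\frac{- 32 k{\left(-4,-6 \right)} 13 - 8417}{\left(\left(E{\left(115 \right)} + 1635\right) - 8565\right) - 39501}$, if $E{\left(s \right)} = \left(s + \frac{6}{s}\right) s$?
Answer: $\frac{8001}{33200} \approx 0.24099$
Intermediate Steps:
$E{\left(s \right)} = s \left(s + \frac{6}{s}\right)$
$\frac{- 32 k{\left(-4,-6 \right)} 13 - 8417}{\left(\left(E{\left(115 \right)} + 1635\right) - 8565\right) - 39501} = \frac{\left(-32\right) \left(-1\right) 13 - 8417}{\left(\left(\left(6 + 115^{2}\right) + 1635\right) - 8565\right) - 39501} = \frac{32 \cdot 13 - 8417}{\left(\left(\left(6 + 13225\right) + 1635\right) - 8565\right) - 39501} = \frac{416 - 8417}{\left(\left(13231 + 1635\right) - 8565\right) - 39501} = - \frac{8001}{\left(14866 - 8565\right) - 39501} = - \frac{8001}{6301 - 39501} = - \frac{8001}{-33200} = \left(-8001\right) \left(- \frac{1}{33200}\right) = \frac{8001}{33200}$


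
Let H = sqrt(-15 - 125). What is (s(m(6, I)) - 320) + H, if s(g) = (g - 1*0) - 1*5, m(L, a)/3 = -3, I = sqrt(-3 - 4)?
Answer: -334 + 2*I*sqrt(35) ≈ -334.0 + 11.832*I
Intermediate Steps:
I = I*sqrt(7) (I = sqrt(-7) = I*sqrt(7) ≈ 2.6458*I)
m(L, a) = -9 (m(L, a) = 3*(-3) = -9)
s(g) = -5 + g (s(g) = (g + 0) - 5 = g - 5 = -5 + g)
H = 2*I*sqrt(35) (H = sqrt(-140) = 2*I*sqrt(35) ≈ 11.832*I)
(s(m(6, I)) - 320) + H = ((-5 - 9) - 320) + 2*I*sqrt(35) = (-14 - 320) + 2*I*sqrt(35) = -334 + 2*I*sqrt(35)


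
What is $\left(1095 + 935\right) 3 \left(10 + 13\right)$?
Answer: $140070$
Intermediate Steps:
$\left(1095 + 935\right) 3 \left(10 + 13\right) = 2030 \cdot 3 \cdot 23 = 2030 \cdot 69 = 140070$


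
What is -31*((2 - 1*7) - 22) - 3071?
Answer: -2234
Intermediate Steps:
-31*((2 - 1*7) - 22) - 3071 = -31*((2 - 7) - 22) - 3071 = -31*(-5 - 22) - 3071 = -31*(-27) - 3071 = 837 - 3071 = -2234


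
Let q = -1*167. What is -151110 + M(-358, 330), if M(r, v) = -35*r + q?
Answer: -138747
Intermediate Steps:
q = -167
M(r, v) = -167 - 35*r (M(r, v) = -35*r - 167 = -167 - 35*r)
-151110 + M(-358, 330) = -151110 + (-167 - 35*(-358)) = -151110 + (-167 + 12530) = -151110 + 12363 = -138747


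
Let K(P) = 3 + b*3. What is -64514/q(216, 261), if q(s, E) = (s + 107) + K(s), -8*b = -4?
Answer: -129028/655 ≈ -196.99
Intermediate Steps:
b = ½ (b = -⅛*(-4) = ½ ≈ 0.50000)
K(P) = 9/2 (K(P) = 3 + (½)*3 = 3 + 3/2 = 9/2)
q(s, E) = 223/2 + s (q(s, E) = (s + 107) + 9/2 = (107 + s) + 9/2 = 223/2 + s)
-64514/q(216, 261) = -64514/(223/2 + 216) = -64514/655/2 = -64514*2/655 = -129028/655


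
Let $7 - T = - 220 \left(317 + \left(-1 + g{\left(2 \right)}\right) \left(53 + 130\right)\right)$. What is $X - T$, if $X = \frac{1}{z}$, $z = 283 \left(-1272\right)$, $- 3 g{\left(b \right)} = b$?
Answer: $- \frac{952856473}{359976} \approx -2647.0$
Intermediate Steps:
$g{\left(b \right)} = - \frac{b}{3}$
$z = -359976$
$X = - \frac{1}{359976}$ ($X = \frac{1}{-359976} = - \frac{1}{359976} \approx -2.778 \cdot 10^{-6}$)
$T = 2647$ ($T = 7 - - 220 \left(317 + \left(-1 - \frac{2}{3}\right) \left(53 + 130\right)\right) = 7 - - 220 \left(317 + \left(-1 - \frac{2}{3}\right) 183\right) = 7 - - 220 \left(317 - 305\right) = 7 - \left(-220\right) 12 = 7 - -2640 = 7 + 2640 = 2647$)
$X - T = - \frac{1}{359976} - 2647 = - \frac{952856473}{359976}$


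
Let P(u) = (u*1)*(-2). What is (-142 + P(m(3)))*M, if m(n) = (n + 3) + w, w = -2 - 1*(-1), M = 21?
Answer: -3192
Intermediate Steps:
w = -1 (w = -2 + 1 = -1)
m(n) = 2 + n (m(n) = (n + 3) - 1 = (3 + n) - 1 = 2 + n)
P(u) = -2*u (P(u) = u*(-2) = -2*u)
(-142 + P(m(3)))*M = (-142 - 2*(2 + 3))*21 = (-142 - 2*5)*21 = (-142 - 10)*21 = -152*21 = -3192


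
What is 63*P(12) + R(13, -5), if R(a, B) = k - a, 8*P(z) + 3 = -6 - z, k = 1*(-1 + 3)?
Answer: -1411/8 ≈ -176.38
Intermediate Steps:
k = 2 (k = 1*2 = 2)
P(z) = -9/8 - z/8 (P(z) = -3/8 + (-6 - z)/8 = -3/8 + (-3/4 - z/8) = -9/8 - z/8)
R(a, B) = 2 - a
63*P(12) + R(13, -5) = 63*(-9/8 - 1/8*12) + (2 - 1*13) = 63*(-9/8 - 3/2) + (2 - 13) = 63*(-21/8) - 11 = -1323/8 - 11 = -1411/8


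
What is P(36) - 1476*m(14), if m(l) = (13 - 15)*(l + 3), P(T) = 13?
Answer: 50197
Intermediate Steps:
m(l) = -6 - 2*l (m(l) = -2*(3 + l) = -6 - 2*l)
P(36) - 1476*m(14) = 13 - 1476*(-6 - 2*14) = 13 - 1476*(-6 - 28) = 13 - 1476*(-34) = 13 + 50184 = 50197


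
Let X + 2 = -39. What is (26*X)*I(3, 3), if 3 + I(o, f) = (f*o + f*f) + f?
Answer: -19188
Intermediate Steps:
X = -41 (X = -2 - 39 = -41)
I(o, f) = -3 + f + f² + f*o (I(o, f) = -3 + ((f*o + f*f) + f) = -3 + ((f*o + f²) + f) = -3 + ((f² + f*o) + f) = -3 + (f + f² + f*o) = -3 + f + f² + f*o)
(26*X)*I(3, 3) = (26*(-41))*(-3 + 3 + 3² + 3*3) = -1066*(-3 + 3 + 9 + 9) = -1066*18 = -19188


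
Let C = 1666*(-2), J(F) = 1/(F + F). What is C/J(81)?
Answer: -539784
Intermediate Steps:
J(F) = 1/(2*F)
C = -3332
C/J(81) = -3332/((1/2)/81) = -3332/((1/2)*(1/81)) = -3332/1/162 = -3332*162 = -539784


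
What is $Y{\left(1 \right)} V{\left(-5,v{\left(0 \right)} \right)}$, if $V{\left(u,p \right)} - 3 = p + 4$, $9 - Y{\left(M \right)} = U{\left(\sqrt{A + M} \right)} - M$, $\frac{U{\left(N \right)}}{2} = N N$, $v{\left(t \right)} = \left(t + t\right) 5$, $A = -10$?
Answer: $196$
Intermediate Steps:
$v{\left(t \right)} = 10 t$ ($v{\left(t \right)} = 2 t 5 = 10 t$)
$U{\left(N \right)} = 2 N^{2}$ ($U{\left(N \right)} = 2 N N = 2 N^{2}$)
$Y{\left(M \right)} = 29 - M$ ($Y{\left(M \right)} = 9 - \left(2 \left(\sqrt{-10 + M}\right)^{2} - M\right) = 9 - \left(2 \left(-10 + M\right) - M\right) = 9 - \left(\left(-20 + 2 M\right) - M\right) = 9 - \left(-20 + M\right) = 29 - M$)
$V{\left(u,p \right)} = 7 + p$ ($V{\left(u,p \right)} = 3 + \left(p + 4\right) = 3 + \left(4 + p\right) = 7 + p$)
$Y{\left(1 \right)} V{\left(-5,v{\left(0 \right)} \right)} = \left(29 - 1\right) \left(7 + 10 \cdot 0\right) = \left(29 - 1\right) \left(7 + 0\right) = 28 \cdot 7 = 196$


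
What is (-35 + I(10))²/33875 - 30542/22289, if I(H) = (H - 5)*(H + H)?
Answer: -37617569/30201595 ≈ -1.2455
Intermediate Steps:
I(H) = 2*H*(-5 + H) (I(H) = (-5 + H)*(2*H) = 2*H*(-5 + H))
(-35 + I(10))²/33875 - 30542/22289 = (-35 + 2*10*(-5 + 10))²/33875 - 30542/22289 = (-35 + 2*10*5)²*(1/33875) - 30542*1/22289 = (-35 + 100)²*(1/33875) - 30542/22289 = 65²*(1/33875) - 30542/22289 = 4225*(1/33875) - 30542/22289 = 169/1355 - 30542/22289 = -37617569/30201595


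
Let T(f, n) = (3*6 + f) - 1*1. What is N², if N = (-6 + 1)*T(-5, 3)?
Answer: 3600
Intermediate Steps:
T(f, n) = 17 + f (T(f, n) = (18 + f) - 1 = 17 + f)
N = -60 (N = (-6 + 1)*(17 - 5) = -5*12 = -60)
N² = (-60)² = 3600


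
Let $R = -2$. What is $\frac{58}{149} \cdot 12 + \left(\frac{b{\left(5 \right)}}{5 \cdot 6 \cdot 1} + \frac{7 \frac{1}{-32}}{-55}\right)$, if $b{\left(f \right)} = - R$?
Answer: $\frac{3730457}{786720} \approx 4.7418$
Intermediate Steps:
$b{\left(f \right)} = 2$ ($b{\left(f \right)} = \left(-1\right) \left(-2\right) = 2$)
$\frac{58}{149} \cdot 12 + \left(\frac{b{\left(5 \right)}}{5 \cdot 6 \cdot 1} + \frac{7 \frac{1}{-32}}{-55}\right) = \frac{58}{149} \cdot 12 + \left(\frac{2}{5 \cdot 6 \cdot 1} + \frac{7 \frac{1}{-32}}{-55}\right) = 58 \cdot \frac{1}{149} \cdot 12 + \left(\frac{2}{30 \cdot 1} + 7 \left(- \frac{1}{32}\right) \left(- \frac{1}{55}\right)\right) = \frac{58}{149} \cdot 12 - \left(- \frac{7}{1760} - \frac{2}{30}\right) = \frac{696}{149} + \left(2 \cdot \frac{1}{30} + \frac{7}{1760}\right) = \frac{696}{149} + \left(\frac{1}{15} + \frac{7}{1760}\right) = \frac{696}{149} + \frac{373}{5280} = \frac{3730457}{786720}$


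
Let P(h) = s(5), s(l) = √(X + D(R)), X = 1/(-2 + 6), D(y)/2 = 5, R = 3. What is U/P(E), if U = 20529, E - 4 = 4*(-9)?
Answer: 41058*√41/41 ≈ 6412.2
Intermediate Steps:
D(y) = 10 (D(y) = 2*5 = 10)
X = ¼ (X = 1/4 = ¼ ≈ 0.25000)
s(l) = √41/2 (s(l) = √(¼ + 10) = √(41/4) = √41/2)
E = -32 (E = 4 + 4*(-9) = 4 - 36 = -32)
P(h) = √41/2
U/P(E) = 20529/((√41/2)) = 20529*(2*√41/41) = 41058*√41/41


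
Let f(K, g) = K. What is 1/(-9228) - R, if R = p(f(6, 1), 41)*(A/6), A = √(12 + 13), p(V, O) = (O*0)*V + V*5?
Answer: -230701/9228 ≈ -25.000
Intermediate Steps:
p(V, O) = 5*V (p(V, O) = 0*V + 5*V = 0 + 5*V = 5*V)
A = 5 (A = √25 = 5)
R = 25 (R = (5*6)*(5/6) = 30*(5*(⅙)) = 30*(⅚) = 25)
1/(-9228) - R = 1/(-9228) - 1*25 = -1/9228 - 25 = -230701/9228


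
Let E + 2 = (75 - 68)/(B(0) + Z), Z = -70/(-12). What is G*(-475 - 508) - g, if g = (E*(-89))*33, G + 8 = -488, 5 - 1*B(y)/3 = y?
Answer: 60335104/125 ≈ 4.8268e+5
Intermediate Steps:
Z = 35/6 (Z = -70*(-1/12) = 35/6 ≈ 5.8333)
B(y) = 15 - 3*y
E = -208/125 (E = -2 + (75 - 68)/((15 - 3*0) + 35/6) = -2 + 7/((15 + 0) + 35/6) = -2 + 7/(15 + 35/6) = -2 + 7/(125/6) = -2 + 7*(6/125) = -2 + 42/125 = -208/125 ≈ -1.6640)
G = -496 (G = -8 - 488 = -496)
g = 610896/125 (g = -208/125*(-89)*33 = (18512/125)*33 = 610896/125 ≈ 4887.2)
G*(-475 - 508) - g = -496*(-475 - 508) - 1*610896/125 = -496*(-983) - 610896/125 = 487568 - 610896/125 = 60335104/125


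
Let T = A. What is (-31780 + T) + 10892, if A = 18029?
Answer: -2859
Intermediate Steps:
T = 18029
(-31780 + T) + 10892 = (-31780 + 18029) + 10892 = -13751 + 10892 = -2859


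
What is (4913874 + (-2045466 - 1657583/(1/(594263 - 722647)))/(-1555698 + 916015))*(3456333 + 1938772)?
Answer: 15810444607676731280/639683 ≈ 2.4716e+13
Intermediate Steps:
(4913874 + (-2045466 - 1657583/(1/(594263 - 722647)))/(-1555698 + 916015))*(3456333 + 1938772) = (4913874 + (-2045466 - 1657583/(1/(-128384)))/(-639683))*5395105 = (4913874 + (-2045466 - 1657583/(-1/128384))*(-1/639683))*5395105 = (4913874 + (-2045466 - 1657583*(-128384))*(-1/639683))*5395105 = (4913874 + (-2045466 + 212807135872)*(-1/639683))*5395105 = (4913874 + 212805090406*(-1/639683))*5395105 = (4913874 - 212805090406/639683)*5395105 = (2930516571536/639683)*5395105 = 15810444607676731280/639683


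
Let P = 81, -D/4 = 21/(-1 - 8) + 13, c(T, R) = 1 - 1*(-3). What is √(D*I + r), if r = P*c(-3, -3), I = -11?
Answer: 2*√1785/3 ≈ 28.166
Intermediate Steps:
c(T, R) = 4 (c(T, R) = 1 + 3 = 4)
D = -128/3 (D = -4*(21/(-1 - 8) + 13) = -4*(21/(-9) + 13) = -4*(21*(-⅑) + 13) = -4*(-7/3 + 13) = -4*32/3 = -128/3 ≈ -42.667)
r = 324 (r = 81*4 = 324)
√(D*I + r) = √(-128/3*(-11) + 324) = √(1408/3 + 324) = √(2380/3) = 2*√1785/3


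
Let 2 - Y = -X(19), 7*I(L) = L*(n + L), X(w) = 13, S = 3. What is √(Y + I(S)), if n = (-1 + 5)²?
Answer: 9*√14/7 ≈ 4.8107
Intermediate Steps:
n = 16 (n = 4² = 16)
I(L) = L*(16 + L)/7 (I(L) = (L*(16 + L))/7 = L*(16 + L)/7)
Y = 15 (Y = 2 - (-1)*13 = 2 - 1*(-13) = 2 + 13 = 15)
√(Y + I(S)) = √(15 + (⅐)*3*(16 + 3)) = √(15 + (⅐)*3*19) = √(15 + 57/7) = √(162/7) = 9*√14/7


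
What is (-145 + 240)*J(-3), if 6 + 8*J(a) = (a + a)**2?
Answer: 1425/4 ≈ 356.25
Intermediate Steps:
J(a) = -3/4 + a**2/2 (J(a) = -3/4 + (a + a)**2/8 = -3/4 + (2*a)**2/8 = -3/4 + (4*a**2)/8 = -3/4 + a**2/2)
(-145 + 240)*J(-3) = (-145 + 240)*(-3/4 + (1/2)*(-3)**2) = 95*(-3/4 + (1/2)*9) = 95*(-3/4 + 9/2) = 95*(15/4) = 1425/4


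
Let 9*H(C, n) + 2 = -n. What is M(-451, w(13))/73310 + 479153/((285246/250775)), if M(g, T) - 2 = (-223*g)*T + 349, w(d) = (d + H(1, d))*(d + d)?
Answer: 440867665799011/1045569213 ≈ 4.2165e+5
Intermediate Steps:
H(C, n) = -2/9 - n/9 (H(C, n) = -2/9 + (-n)/9 = -2/9 - n/9)
w(d) = 2*d*(-2/9 + 8*d/9) (w(d) = (d + (-2/9 - d/9))*(d + d) = (-2/9 + 8*d/9)*(2*d) = 2*d*(-2/9 + 8*d/9))
M(g, T) = 351 - 223*T*g (M(g, T) = 2 + ((-223*g)*T + 349) = 2 + (-223*T*g + 349) = 2 + (349 - 223*T*g) = 351 - 223*T*g)
M(-451, w(13))/73310 + 479153/((285246/250775)) = (351 - 223*(4/9)*13*(-1 + 4*13)*(-451))/73310 + 479153/((285246/250775)) = (351 - 223*(4/9)*13*(-1 + 52)*(-451))*(1/73310) + 479153/((285246*(1/250775))) = (351 - 223*(4/9)*13*51*(-451))*(1/73310) + 479153/(285246/250775) = (351 - 223*884/3*(-451))*(1/73310) + 479153*(250775/285246) = (351 + 88906532/3)*(1/73310) + 120159593575/285246 = (88907585/3)*(1/73310) + 120159593575/285246 = 17781517/43986 + 120159593575/285246 = 440867665799011/1045569213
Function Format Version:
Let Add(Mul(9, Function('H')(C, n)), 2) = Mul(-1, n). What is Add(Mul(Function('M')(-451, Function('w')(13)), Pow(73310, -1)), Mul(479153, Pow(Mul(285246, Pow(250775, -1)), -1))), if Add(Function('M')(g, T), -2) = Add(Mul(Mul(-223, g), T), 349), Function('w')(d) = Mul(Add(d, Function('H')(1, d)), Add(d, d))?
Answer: Rational(440867665799011, 1045569213) ≈ 4.2165e+5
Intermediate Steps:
Function('H')(C, n) = Add(Rational(-2, 9), Mul(Rational(-1, 9), n)) (Function('H')(C, n) = Add(Rational(-2, 9), Mul(Rational(1, 9), Mul(-1, n))) = Add(Rational(-2, 9), Mul(Rational(-1, 9), n)))
Function('w')(d) = Mul(2, d, Add(Rational(-2, 9), Mul(Rational(8, 9), d))) (Function('w')(d) = Mul(Add(d, Add(Rational(-2, 9), Mul(Rational(-1, 9), d))), Add(d, d)) = Mul(Add(Rational(-2, 9), Mul(Rational(8, 9), d)), Mul(2, d)) = Mul(2, d, Add(Rational(-2, 9), Mul(Rational(8, 9), d))))
Function('M')(g, T) = Add(351, Mul(-223, T, g)) (Function('M')(g, T) = Add(2, Add(Mul(Mul(-223, g), T), 349)) = Add(2, Add(Mul(-223, T, g), 349)) = Add(2, Add(349, Mul(-223, T, g))) = Add(351, Mul(-223, T, g)))
Add(Mul(Function('M')(-451, Function('w')(13)), Pow(73310, -1)), Mul(479153, Pow(Mul(285246, Pow(250775, -1)), -1))) = Add(Mul(Add(351, Mul(-223, Mul(Rational(4, 9), 13, Add(-1, Mul(4, 13))), -451)), Pow(73310, -1)), Mul(479153, Pow(Mul(285246, Pow(250775, -1)), -1))) = Add(Mul(Add(351, Mul(-223, Mul(Rational(4, 9), 13, Add(-1, 52)), -451)), Rational(1, 73310)), Mul(479153, Pow(Mul(285246, Rational(1, 250775)), -1))) = Add(Mul(Add(351, Mul(-223, Mul(Rational(4, 9), 13, 51), -451)), Rational(1, 73310)), Mul(479153, Pow(Rational(285246, 250775), -1))) = Add(Mul(Add(351, Mul(-223, Rational(884, 3), -451)), Rational(1, 73310)), Mul(479153, Rational(250775, 285246))) = Add(Mul(Add(351, Rational(88906532, 3)), Rational(1, 73310)), Rational(120159593575, 285246)) = Add(Mul(Rational(88907585, 3), Rational(1, 73310)), Rational(120159593575, 285246)) = Add(Rational(17781517, 43986), Rational(120159593575, 285246)) = Rational(440867665799011, 1045569213)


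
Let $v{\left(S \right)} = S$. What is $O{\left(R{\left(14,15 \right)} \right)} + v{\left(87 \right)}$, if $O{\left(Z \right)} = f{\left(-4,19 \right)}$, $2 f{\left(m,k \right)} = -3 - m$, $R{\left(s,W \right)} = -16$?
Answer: $\frac{175}{2} \approx 87.5$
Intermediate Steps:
$f{\left(m,k \right)} = - \frac{3}{2} - \frac{m}{2}$ ($f{\left(m,k \right)} = \frac{-3 - m}{2} = - \frac{3}{2} - \frac{m}{2}$)
$O{\left(Z \right)} = \frac{1}{2}$ ($O{\left(Z \right)} = - \frac{3}{2} - -2 = - \frac{3}{2} + 2 = \frac{1}{2}$)
$O{\left(R{\left(14,15 \right)} \right)} + v{\left(87 \right)} = \frac{1}{2} + 87 = \frac{175}{2}$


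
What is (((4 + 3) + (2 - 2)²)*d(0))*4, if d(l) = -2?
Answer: -56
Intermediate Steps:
(((4 + 3) + (2 - 2)²)*d(0))*4 = (((4 + 3) + (2 - 2)²)*(-2))*4 = ((7 + 0²)*(-2))*4 = ((7 + 0)*(-2))*4 = (7*(-2))*4 = -14*4 = -56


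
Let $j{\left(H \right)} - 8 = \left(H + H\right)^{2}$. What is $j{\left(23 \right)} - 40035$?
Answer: $-37911$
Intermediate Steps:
$j{\left(H \right)} = 8 + 4 H^{2}$ ($j{\left(H \right)} = 8 + \left(H + H\right)^{2} = 8 + \left(2 H\right)^{2} = 8 + 4 H^{2}$)
$j{\left(23 \right)} - 40035 = \left(8 + 4 \cdot 23^{2}\right) - 40035 = \left(8 + 4 \cdot 529\right) - 40035 = \left(8 + 2116\right) - 40035 = 2124 - 40035 = -37911$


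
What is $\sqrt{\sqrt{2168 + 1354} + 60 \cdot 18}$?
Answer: $\sqrt{1080 + \sqrt{3522}} \approx 33.754$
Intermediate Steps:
$\sqrt{\sqrt{2168 + 1354} + 60 \cdot 18} = \sqrt{\sqrt{3522} + 1080} = \sqrt{1080 + \sqrt{3522}}$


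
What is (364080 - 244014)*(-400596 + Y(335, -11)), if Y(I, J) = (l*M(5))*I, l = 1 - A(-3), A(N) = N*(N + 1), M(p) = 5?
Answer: -49103512086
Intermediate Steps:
A(N) = N*(1 + N)
l = -5 (l = 1 - (-3)*(1 - 3) = 1 - (-3)*(-2) = 1 - 1*6 = 1 - 6 = -5)
Y(I, J) = -25*I (Y(I, J) = (-5*5)*I = -25*I)
(364080 - 244014)*(-400596 + Y(335, -11)) = (364080 - 244014)*(-400596 - 25*335) = 120066*(-400596 - 8375) = 120066*(-408971) = -49103512086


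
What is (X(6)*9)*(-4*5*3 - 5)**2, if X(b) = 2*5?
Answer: 380250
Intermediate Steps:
X(b) = 10
(X(6)*9)*(-4*5*3 - 5)**2 = (10*9)*(-4*5*3 - 5)**2 = 90*(-20*3 - 5)**2 = 90*(-60 - 5)**2 = 90*(-65)**2 = 90*4225 = 380250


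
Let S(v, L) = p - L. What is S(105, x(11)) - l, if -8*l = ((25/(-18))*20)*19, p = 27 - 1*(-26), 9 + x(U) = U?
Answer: -539/36 ≈ -14.972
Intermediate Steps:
x(U) = -9 + U
p = 53 (p = 27 + 26 = 53)
S(v, L) = 53 - L
l = 2375/36 (l = -(25/(-18))*20*19/8 = -(25*(-1/18))*20*19/8 = -(-25/18*20)*19/8 = -(-125)*19/36 = -⅛*(-4750/9) = 2375/36 ≈ 65.972)
S(105, x(11)) - l = (53 - (-9 + 11)) - 1*2375/36 = (53 - 1*2) - 2375/36 = (53 - 2) - 2375/36 = 51 - 2375/36 = -539/36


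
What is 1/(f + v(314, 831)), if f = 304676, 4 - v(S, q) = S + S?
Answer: 1/304052 ≈ 3.2889e-6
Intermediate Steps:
v(S, q) = 4 - 2*S (v(S, q) = 4 - (S + S) = 4 - 2*S)
1/(f + v(314, 831)) = 1/(304676 + (4 - 2*314)) = 1/(304676 + (4 - 628)) = 1/(304676 - 624) = 1/304052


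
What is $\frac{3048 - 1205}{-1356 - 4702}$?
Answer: $- \frac{1843}{6058} \approx -0.30423$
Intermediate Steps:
$\frac{3048 - 1205}{-1356 - 4702} = \frac{1843}{-6058} = 1843 \left(- \frac{1}{6058}\right) = - \frac{1843}{6058}$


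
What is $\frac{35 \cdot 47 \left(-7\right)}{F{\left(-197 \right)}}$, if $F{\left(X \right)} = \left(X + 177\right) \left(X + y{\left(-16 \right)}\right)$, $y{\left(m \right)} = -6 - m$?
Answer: $- \frac{2303}{748} \approx -3.0789$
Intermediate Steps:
$F{\left(X \right)} = \left(10 + X\right) \left(177 + X\right)$ ($F{\left(X \right)} = \left(X + 177\right) \left(X - -10\right) = \left(177 + X\right) \left(X + \left(-6 + 16\right)\right) = \left(177 + X\right) \left(X + 10\right) = \left(177 + X\right) \left(10 + X\right) = \left(10 + X\right) \left(177 + X\right)$)
$\frac{35 \cdot 47 \left(-7\right)}{F{\left(-197 \right)}} = \frac{35 \cdot 47 \left(-7\right)}{1770 + \left(-197\right)^{2} + 187 \left(-197\right)} = \frac{1645 \left(-7\right)}{1770 + 38809 - 36839} = - \frac{11515}{3740} = \left(-11515\right) \frac{1}{3740} = - \frac{2303}{748}$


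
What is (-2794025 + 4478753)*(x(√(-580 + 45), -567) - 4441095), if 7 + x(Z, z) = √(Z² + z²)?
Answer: -7482048890256 + 1684728*√320954 ≈ -7.4811e+12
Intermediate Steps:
x(Z, z) = -7 + √(Z² + z²)
(-2794025 + 4478753)*(x(√(-580 + 45), -567) - 4441095) = (-2794025 + 4478753)*((-7 + √((√(-580 + 45))² + (-567)²)) - 4441095) = 1684728*((-7 + √((√(-535))² + 321489)) - 4441095) = 1684728*((-7 + √((I*√535)² + 321489)) - 4441095) = 1684728*((-7 + √(-535 + 321489)) - 4441095) = 1684728*((-7 + √320954) - 4441095) = 1684728*(-4441102 + √320954) = -7482048890256 + 1684728*√320954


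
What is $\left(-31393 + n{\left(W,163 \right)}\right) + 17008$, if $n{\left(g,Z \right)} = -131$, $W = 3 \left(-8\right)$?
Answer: $-14516$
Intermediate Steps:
$W = -24$
$\left(-31393 + n{\left(W,163 \right)}\right) + 17008 = \left(-31393 - 131\right) + 17008 = -31524 + 17008 = -14516$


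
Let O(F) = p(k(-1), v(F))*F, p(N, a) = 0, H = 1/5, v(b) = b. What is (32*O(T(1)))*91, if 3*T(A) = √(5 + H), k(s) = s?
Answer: 0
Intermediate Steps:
H = ⅕ (H = 1*(⅕) = ⅕ ≈ 0.20000)
T(A) = √130/15 (T(A) = √(5 + ⅕)/3 = √(26/5)/3 = (√130/5)/3 = √130/15)
O(F) = 0 (O(F) = 0*F = 0)
(32*O(T(1)))*91 = (32*0)*91 = 0*91 = 0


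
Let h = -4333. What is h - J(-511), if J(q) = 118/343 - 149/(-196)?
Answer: -5946391/1372 ≈ -4334.1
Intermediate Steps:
J(q) = 1515/1372 (J(q) = 118*(1/343) - 149*(-1/196) = 118/343 + 149/196 = 1515/1372)
h - J(-511) = -4333 - 1*1515/1372 = -4333 - 1515/1372 = -5946391/1372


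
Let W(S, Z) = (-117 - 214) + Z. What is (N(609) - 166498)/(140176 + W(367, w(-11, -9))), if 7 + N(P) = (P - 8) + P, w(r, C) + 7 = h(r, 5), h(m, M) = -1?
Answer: -165295/139837 ≈ -1.1821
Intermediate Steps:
w(r, C) = -8 (w(r, C) = -7 - 1 = -8)
W(S, Z) = -331 + Z
N(P) = -15 + 2*P (N(P) = -7 + ((P - 8) + P) = -7 + ((-8 + P) + P) = -7 + (-8 + 2*P) = -15 + 2*P)
(N(609) - 166498)/(140176 + W(367, w(-11, -9))) = ((-15 + 2*609) - 166498)/(140176 + (-331 - 8)) = ((-15 + 1218) - 166498)/(140176 - 339) = (1203 - 166498)/139837 = -165295*1/139837 = -165295/139837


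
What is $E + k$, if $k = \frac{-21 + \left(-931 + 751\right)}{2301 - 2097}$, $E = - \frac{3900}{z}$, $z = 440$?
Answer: $- \frac{7367}{748} \approx -9.8489$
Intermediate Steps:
$E = - \frac{195}{22}$ ($E = - \frac{3900}{440} = \left(-3900\right) \frac{1}{440} = - \frac{195}{22} \approx -8.8636$)
$k = - \frac{67}{68}$ ($k = \frac{-21 - 180}{204} = \left(-201\right) \frac{1}{204} = - \frac{67}{68} \approx -0.98529$)
$E + k = - \frac{195}{22} - \frac{67}{68} = - \frac{7367}{748}$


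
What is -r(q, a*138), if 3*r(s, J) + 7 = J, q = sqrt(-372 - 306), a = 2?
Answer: -269/3 ≈ -89.667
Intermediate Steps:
q = I*sqrt(678) (q = sqrt(-678) = I*sqrt(678) ≈ 26.038*I)
r(s, J) = -7/3 + J/3
-r(q, a*138) = -(-7/3 + (2*138)/3) = -(-7/3 + (1/3)*276) = -(-7/3 + 92) = -1*269/3 = -269/3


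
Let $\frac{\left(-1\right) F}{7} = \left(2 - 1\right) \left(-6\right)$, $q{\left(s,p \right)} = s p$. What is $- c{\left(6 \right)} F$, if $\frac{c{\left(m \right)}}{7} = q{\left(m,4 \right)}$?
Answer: $-7056$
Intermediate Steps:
$q{\left(s,p \right)} = p s$
$F = 42$ ($F = - 7 \left(2 - 1\right) \left(-6\right) = - 7 \cdot 1 \left(-6\right) = \left(-7\right) \left(-6\right) = 42$)
$c{\left(m \right)} = 28 m$ ($c{\left(m \right)} = 7 \cdot 4 m = 28 m$)
$- c{\left(6 \right)} F = - 28 \cdot 6 \cdot 42 = \left(-1\right) 168 \cdot 42 = \left(-168\right) 42 = -7056$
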